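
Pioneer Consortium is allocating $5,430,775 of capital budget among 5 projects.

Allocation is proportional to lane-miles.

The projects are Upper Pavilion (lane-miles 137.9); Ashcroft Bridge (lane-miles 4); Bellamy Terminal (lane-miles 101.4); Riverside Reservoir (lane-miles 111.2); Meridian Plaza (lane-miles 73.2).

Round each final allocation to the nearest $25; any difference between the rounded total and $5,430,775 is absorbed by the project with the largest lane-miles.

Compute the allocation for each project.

Lane-miles total: 427.7.
Unrounded shares: Upper Pavilion 137.9/427.7 × $5,430,775 = 1,751,002.74; Ashcroft Bridge 4/427.7 × $5,430,775 = 50,790.51; Bellamy Terminal 101.4/427.7 × $5,430,775 = 1,287,539.36; Riverside Reservoir 111.2/427.7 × $5,430,775 = 1,411,976.10; Meridian Plaza 73.2/427.7 × $5,430,775 = 929,466.28.
After rounding ($25): Upper Pavilion $1,751,000; Ashcroft Bridge $50,800; Bellamy Terminal $1,287,550; Riverside Reservoir $1,411,975; Meridian Plaza $929,475. Sum = $5,430,800.
Difference $5,430,775 − $5,430,800 = −$25 applied to largest lane-miles (Upper Pavilion): Upper Pavilion becomes $1,750,975.

Upper Pavilion: $1,750,975; Ashcroft Bridge: $50,800; Bellamy Terminal: $1,287,550; Riverside Reservoir: $1,411,975; Meridian Plaza: $929,475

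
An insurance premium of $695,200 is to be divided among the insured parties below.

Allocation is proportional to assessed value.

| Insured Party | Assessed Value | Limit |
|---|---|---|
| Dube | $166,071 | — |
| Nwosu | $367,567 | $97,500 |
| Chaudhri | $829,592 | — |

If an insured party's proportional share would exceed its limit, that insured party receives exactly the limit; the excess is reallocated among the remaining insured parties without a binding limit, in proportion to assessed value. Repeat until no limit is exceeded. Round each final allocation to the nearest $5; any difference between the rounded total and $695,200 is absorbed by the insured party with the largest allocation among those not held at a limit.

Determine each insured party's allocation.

Combined assessed value = 1,363,230.
Pro-rata shares before constraints: Dube 84,690.45; Nwosu 187,446.42; Chaudhri 423,063.14.
Held at cap: Nwosu ($97,500); remaining pool $597,700 reallocated over remaining assessed value 995,663.
Remaining shares: Dube 99,693.01 → $99,695; Chaudhri 498,006.99 → $498,005.

Dube: $99,695 | Nwosu: $97,500 | Chaudhri: $498,005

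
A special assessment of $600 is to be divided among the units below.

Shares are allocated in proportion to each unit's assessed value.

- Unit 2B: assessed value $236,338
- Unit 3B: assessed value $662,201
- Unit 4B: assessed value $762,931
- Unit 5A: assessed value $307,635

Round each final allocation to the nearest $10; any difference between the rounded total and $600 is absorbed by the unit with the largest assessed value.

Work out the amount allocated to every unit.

Unit 2B: $70 · Unit 3B: $200 · Unit 4B: $240 · Unit 5A: $90

Combined assessed value = 1,969,105.
Pro-rata amounts: Unit 2B 236,338/1,969,105 × $600 = 72.01; Unit 3B 662,201/1,969,105 × $600 = 201.78; Unit 4B 762,931/1,969,105 × $600 = 232.47; Unit 5A 307,635/1,969,105 × $600 = 93.74.
After rounding ($10): Unit 2B $70; Unit 3B $200; Unit 4B $230; Unit 5A $90. Sum = $590.
Difference $600 − $590 = +$10 applied to largest assessed value (Unit 4B): Unit 4B becomes $240.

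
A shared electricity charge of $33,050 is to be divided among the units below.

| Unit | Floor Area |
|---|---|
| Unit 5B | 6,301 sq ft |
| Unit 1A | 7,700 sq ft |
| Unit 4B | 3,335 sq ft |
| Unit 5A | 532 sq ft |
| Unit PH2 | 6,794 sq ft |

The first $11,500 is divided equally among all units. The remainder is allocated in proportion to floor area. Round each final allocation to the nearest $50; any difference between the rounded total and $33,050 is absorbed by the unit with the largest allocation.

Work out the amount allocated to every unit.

Unit 5B: $7,800 | Unit 1A: $9,050 | Unit 4B: $5,200 | Unit 5A: $2,750 | Unit PH2: $8,250

Equal tier: $11,500 ÷ 5 = $2,300 apiece.
Remainder $21,550 by floor area (total 24,662): Unit 5B 5,505.90 → $5,500; Unit 1A 6,728.37 → $6,750; Unit 4B 2,914.17 → $2,900; Unit 5A 464.87 → $450; Unit PH2 5,936.69 → $5,950.
Totals: Unit 5B $2,300 + $5,500 = $7,800; Unit 1A $2,300 + $6,750 = $9,050; Unit 4B $2,300 + $2,900 = $5,200; Unit 5A $2,300 + $450 = $2,750; Unit PH2 $2,300 + $5,950 = $8,250.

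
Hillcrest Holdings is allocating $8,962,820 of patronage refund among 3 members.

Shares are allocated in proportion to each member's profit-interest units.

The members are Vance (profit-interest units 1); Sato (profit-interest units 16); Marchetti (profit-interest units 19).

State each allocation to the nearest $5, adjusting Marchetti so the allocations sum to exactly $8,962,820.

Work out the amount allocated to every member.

Total profit-interest units = 36.
Proportional shares: Vance 1/36 × $8,962,820 = 248,967.22; Sato 16/36 × $8,962,820 = 3,983,475.56; Marchetti 19/36 × $8,962,820 = 4,730,377.22.
After rounding ($5): Vance $248,965; Sato $3,983,475; Marchetti $4,730,375. Sum = $8,962,815.
Difference $8,962,820 − $8,962,815 = +$5 applied to Marchetti: Marchetti becomes $4,730,380.

Vance: $248,965 | Sato: $3,983,475 | Marchetti: $4,730,380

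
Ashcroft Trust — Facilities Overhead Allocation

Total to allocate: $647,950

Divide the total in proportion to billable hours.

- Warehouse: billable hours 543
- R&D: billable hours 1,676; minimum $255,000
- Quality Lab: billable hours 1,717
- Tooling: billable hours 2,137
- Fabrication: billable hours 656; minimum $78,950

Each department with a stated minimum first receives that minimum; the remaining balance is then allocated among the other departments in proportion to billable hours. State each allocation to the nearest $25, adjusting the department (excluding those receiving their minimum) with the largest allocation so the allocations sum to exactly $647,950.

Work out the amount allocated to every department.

Minimums first: R&D $255,000; Fabrication $78,950. Residual $314,000.
Residual split over remaining billable hours 4,397: Warehouse 38,776.89 → $38,775; Quality Lab 122,614.96 → $122,625; Tooling 152,608.14 → $152,600.

Warehouse: $38,775 | R&D: $255,000 | Quality Lab: $122,625 | Tooling: $152,600 | Fabrication: $78,950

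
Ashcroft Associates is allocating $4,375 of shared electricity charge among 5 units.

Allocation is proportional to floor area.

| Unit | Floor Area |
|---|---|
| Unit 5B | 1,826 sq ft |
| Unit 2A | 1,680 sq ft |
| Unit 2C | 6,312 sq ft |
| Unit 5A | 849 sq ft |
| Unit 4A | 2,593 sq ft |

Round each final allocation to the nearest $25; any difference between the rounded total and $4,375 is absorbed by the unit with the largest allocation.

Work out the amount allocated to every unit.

Unit 5B: $600; Unit 2A: $550; Unit 2C: $2,100; Unit 5A: $275; Unit 4A: $850

Total floor area = 13,260.
Raw shares: Unit 5B 1,826/13,260 × $4,375 = 602.47; Unit 2A 1,680/13,260 × $4,375 = 554.30; Unit 2C 6,312/13,260 × $4,375 = 2,082.58; Unit 5A 849/13,260 × $4,375 = 280.12; Unit 4A 2,593/13,260 × $4,375 = 855.53.
After rounding ($25): Unit 5B $600; Unit 2A $550; Unit 2C $2,075; Unit 5A $275; Unit 4A $850. Sum = $4,350.
Difference $4,375 − $4,350 = +$25 applied to largest allocation (Unit 2C): Unit 2C becomes $2,100.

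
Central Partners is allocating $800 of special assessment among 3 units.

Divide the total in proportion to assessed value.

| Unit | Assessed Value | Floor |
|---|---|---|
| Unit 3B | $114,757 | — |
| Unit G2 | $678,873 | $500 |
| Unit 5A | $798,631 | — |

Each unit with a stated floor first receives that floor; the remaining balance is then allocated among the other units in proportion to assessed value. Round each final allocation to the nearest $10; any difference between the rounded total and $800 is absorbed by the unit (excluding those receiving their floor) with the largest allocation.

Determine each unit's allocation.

Guaranteed amounts: Unit G2 $500. Residual $300.
Residual split over remaining assessed value 913,388: Unit 3B 37.69 → $40; Unit 5A 262.31 → $260.

Unit 3B: $40 · Unit G2: $500 · Unit 5A: $260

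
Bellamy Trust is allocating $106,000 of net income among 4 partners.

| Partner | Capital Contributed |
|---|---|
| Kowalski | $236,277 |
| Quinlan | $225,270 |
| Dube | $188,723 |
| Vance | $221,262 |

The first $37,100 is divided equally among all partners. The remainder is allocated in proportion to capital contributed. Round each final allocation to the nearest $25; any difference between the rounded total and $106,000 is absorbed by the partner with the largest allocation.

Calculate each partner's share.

First tranche $37,100 split equally: $9,275 each.
Remainder $68,900 by capital contributed (total 871,532): Kowalski 18,679.16 → $18,675; Quinlan 17,808.99 → $17,800; Dube 14,919.72 → $14,925; Vance 17,492.13 → $17,500.
Totals: Kowalski $9,275 + $18,675 = $27,950; Quinlan $9,275 + $17,800 = $27,075; Dube $9,275 + $14,925 = $24,200; Vance $9,275 + $17,500 = $26,775.

Kowalski: $27,950; Quinlan: $27,075; Dube: $24,200; Vance: $26,775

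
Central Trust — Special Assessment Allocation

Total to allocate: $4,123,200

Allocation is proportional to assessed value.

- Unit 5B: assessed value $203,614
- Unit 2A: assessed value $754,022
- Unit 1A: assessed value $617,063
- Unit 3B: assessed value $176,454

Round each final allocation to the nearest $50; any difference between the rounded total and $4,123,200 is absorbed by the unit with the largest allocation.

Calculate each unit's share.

Unit 5B: $479,400 | Unit 2A: $1,775,450 | Unit 1A: $1,452,900 | Unit 3B: $415,450

Combined assessed value = 1,751,153.
Proportional shares: Unit 5B 203,614/1,751,153 × $4,123,200 = 479,421.98; Unit 2A 754,022/1,751,153 × $4,123,200 = 1,775,392.28; Unit 1A 617,063/1,751,153 × $4,123,200 = 1,452,913.69; Unit 3B 176,454/1,751,153 × $4,123,200 = 415,472.05.
At nearest $50: Unit 5B $479,400; Unit 2A $1,775,400; Unit 1A $1,452,900; Unit 3B $415,450. Sum = $4,123,150.
Difference $4,123,200 − $4,123,150 = +$50 applied to largest allocation (Unit 2A): Unit 2A becomes $1,775,450.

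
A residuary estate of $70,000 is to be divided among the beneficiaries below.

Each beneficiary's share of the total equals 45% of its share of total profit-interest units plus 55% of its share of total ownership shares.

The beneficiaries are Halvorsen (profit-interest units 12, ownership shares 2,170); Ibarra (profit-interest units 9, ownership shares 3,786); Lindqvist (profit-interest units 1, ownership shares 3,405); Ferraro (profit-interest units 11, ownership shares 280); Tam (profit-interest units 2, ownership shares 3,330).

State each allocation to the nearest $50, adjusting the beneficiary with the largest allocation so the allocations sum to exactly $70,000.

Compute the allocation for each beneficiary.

Halvorsen: $17,250 · Ibarra: $19,300 · Lindqvist: $11,000 · Ferraro: $10,750 · Tam: $11,700

Profit-interest units total 35; ownership shares total 12,971.
Composite weights (45% profit-interest units + 55% ownership shares): Halvorsen 0.2463; Ibarra 0.2762; Lindqvist 0.1572; Ferraro 0.1533; Tam 0.1669.
Unrounded shares: Halvorsen 17,240.91; Ibarra 19,337.45; Lindqvist 11,006.58; Ferraro 10,731.08; Tam 11,683.97.
Rounded to nearest $50: Halvorsen $17,250; Ibarra $19,350; Lindqvist $11,000; Ferraro $10,750; Tam $11,700. Sum = $70,050.
Difference $70,000 − $70,050 = −$50 applied to largest allocation (Ibarra): Ibarra becomes $19,300.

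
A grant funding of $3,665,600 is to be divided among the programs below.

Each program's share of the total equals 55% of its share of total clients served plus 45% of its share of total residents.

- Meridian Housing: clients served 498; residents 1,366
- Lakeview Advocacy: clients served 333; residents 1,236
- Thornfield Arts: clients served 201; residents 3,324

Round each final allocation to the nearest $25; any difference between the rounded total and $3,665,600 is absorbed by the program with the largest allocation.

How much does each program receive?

Totals — clients served 1,032, residents 5,926.
Blended shares (55% clients served + 45% residents): Meridian Housing 0.3691; Lakeview Advocacy 0.2713; Thornfield Arts 0.3595.
Raw shares: Meridian Housing 1,353,106.04; Lakeview Advocacy 994,581.78; Thornfield Arts 1,317,912.18.
At nearest $25: Meridian Housing $1,353,100; Lakeview Advocacy $994,575; Thornfield Arts $1,317,900. Sum = $3,665,575.
Difference $3,665,600 − $3,665,575 = +$25 applied to largest allocation (Meridian Housing): Meridian Housing becomes $1,353,125.

Meridian Housing: $1,353,125 | Lakeview Advocacy: $994,575 | Thornfield Arts: $1,317,900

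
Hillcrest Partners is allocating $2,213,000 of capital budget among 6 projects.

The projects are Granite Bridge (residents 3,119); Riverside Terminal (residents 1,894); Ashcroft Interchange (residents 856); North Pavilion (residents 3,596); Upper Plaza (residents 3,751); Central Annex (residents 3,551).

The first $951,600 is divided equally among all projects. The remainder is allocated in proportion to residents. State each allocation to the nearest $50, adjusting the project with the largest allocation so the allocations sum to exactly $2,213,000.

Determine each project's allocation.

Granite Bridge: $393,250 · Riverside Terminal: $301,100 · Ashcroft Interchange: $223,000 · North Pavilion: $429,150 · Upper Plaza: $440,750 · Central Annex: $425,750

Equal tier: $951,600 ÷ 6 = $158,600 apiece.
Remainder $1,261,400 by residents (total 16,767): Granite Bridge 234,645.83 → $234,650; Riverside Terminal 142,487.72 → $142,500; Ashcroft Interchange 64,397.83 → $64,400; North Pavilion 270,531.07 → $270,550; Upper Plaza 282,191.89 → $282,200; Central Annex 267,145.67 → $267,150.
Rounding difference −$50 on remainder applied to Upper Plaza.
Totals: Granite Bridge $158,600 + $234,650 = $393,250; Riverside Terminal $158,600 + $142,500 = $301,100; Ashcroft Interchange $158,600 + $64,400 = $223,000; North Pavilion $158,600 + $270,550 = $429,150; Upper Plaza $158,600 + $282,150 = $440,750; Central Annex $158,600 + $267,150 = $425,750.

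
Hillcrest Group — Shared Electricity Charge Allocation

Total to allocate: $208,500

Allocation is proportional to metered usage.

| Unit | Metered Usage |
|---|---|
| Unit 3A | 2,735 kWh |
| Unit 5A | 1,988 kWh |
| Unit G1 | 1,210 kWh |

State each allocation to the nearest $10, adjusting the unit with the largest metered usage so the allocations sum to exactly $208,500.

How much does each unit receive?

Total metered usage = 5,933.
Raw shares: Unit 3A 2,735/5,933 × $208,500 = 96,114.53; Unit 5A 1,988/5,933 × $208,500 = 69,863.14; Unit G1 1,210/5,933 × $208,500 = 42,522.33.
Rounded to nearest $10: Unit 3A $96,110; Unit 5A $69,860; Unit G1 $42,520. Sum = $208,490.
Difference $208,500 − $208,490 = +$10 applied to largest metered usage (Unit 3A): Unit 3A becomes $96,120.

Unit 3A: $96,120 · Unit 5A: $69,860 · Unit G1: $42,520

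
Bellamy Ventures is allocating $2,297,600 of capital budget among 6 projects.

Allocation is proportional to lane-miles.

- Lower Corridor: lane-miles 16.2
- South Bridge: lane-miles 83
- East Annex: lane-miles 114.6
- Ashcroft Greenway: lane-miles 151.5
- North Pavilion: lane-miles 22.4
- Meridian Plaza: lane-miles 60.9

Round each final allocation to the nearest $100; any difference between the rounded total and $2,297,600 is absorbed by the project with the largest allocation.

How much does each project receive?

Sum of lane-miles: 448.6.
Unrounded shares: Lower Corridor 16.2/448.6 × $2,297,600 = 82,971.73; South Bridge 83/448.6 × $2,297,600 = 425,102.10; East Annex 114.6/448.6 × $2,297,600 = 586,948.19; Ashcroft Greenway 151.5/448.6 × $2,297,600 = 775,939.37; North Pavilion 22.4/448.6 × $2,297,600 = 114,726.35; Meridian Plaza 60.9/448.6 × $2,297,600 = 311,912.26.
At nearest $100: Lower Corridor $83,000; South Bridge $425,100; East Annex $586,900; Ashcroft Greenway $775,900; North Pavilion $114,700; Meridian Plaza $311,900. Sum = $2,297,500.
Difference $2,297,600 − $2,297,500 = +$100 applied to largest allocation (Ashcroft Greenway): Ashcroft Greenway becomes $776,000.

Lower Corridor: $83,000 · South Bridge: $425,100 · East Annex: $586,900 · Ashcroft Greenway: $776,000 · North Pavilion: $114,700 · Meridian Plaza: $311,900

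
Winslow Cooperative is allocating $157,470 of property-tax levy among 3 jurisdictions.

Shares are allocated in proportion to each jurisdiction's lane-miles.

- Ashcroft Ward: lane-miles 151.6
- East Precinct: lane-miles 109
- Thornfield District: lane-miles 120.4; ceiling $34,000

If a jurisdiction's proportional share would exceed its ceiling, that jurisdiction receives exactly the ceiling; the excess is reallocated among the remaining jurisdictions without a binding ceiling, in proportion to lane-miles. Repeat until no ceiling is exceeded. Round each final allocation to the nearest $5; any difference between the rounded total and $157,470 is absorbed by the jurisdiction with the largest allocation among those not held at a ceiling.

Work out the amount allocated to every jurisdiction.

Ashcroft Ward: $71,825; East Precinct: $51,645; Thornfield District: $34,000

Sum of lane-miles: 381.
Proportional shares (ignoring caps): Ashcroft Ward 62,657.35; East Precinct 45,050.47; Thornfield District 49,762.17.
Capped: Thornfield District ($34,000); residual $123,470 reallocated over remaining lane-miles 260.6.
Remaining shares: Ashcroft Ward 71,826.75 → $71,825; East Precinct 51,643.25 → $51,645.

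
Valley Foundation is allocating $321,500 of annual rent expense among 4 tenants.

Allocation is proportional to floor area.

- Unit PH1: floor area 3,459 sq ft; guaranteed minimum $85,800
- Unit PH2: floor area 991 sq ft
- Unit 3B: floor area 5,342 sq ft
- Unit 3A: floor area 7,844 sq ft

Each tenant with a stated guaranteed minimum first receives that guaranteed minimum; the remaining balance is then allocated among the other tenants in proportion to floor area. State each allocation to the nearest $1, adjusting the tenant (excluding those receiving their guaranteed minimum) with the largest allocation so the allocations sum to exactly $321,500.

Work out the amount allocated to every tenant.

Unit PH1: $85,800 · Unit PH2: $16,476 · Unit 3B: $88,814 · Unit 3A: $130,410

Minimums first: Unit PH1 $85,800. Remaining pool $235,700.
Remaining pool split over remaining floor area 14,177: Unit PH2 16,475.89 → $16,476; Unit 3B 88,813.53 → $88,814; Unit 3A 130,410.58 → $130,411.
Rounding difference −$1 applied to Unit 3A → $130,410.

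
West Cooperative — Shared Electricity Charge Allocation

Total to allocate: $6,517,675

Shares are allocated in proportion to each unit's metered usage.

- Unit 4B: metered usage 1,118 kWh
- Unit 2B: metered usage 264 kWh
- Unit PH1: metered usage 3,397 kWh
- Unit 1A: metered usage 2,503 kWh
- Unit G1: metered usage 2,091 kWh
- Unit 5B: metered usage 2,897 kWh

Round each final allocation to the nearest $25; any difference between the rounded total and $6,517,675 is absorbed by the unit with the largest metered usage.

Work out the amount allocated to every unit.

Combined metered usage = 1,118 + 264 + 3,397 + 2,503 + 2,091 + 2,897 = 12,270.
Unrounded shares: Unit 4B 593,868.02; Unit 2B 140,233.59; Unit PH1 1,804,445.15; Unit 1A 1,329,563.20; Unit G1 1,110,713.81; Unit 5B 1,538,851.22.
Rounded to nearest $25: Unit 4B $593,875; Unit 2B $140,225; Unit PH1 $1,804,450; Unit 1A $1,329,575; Unit G1 $1,110,725; Unit 5B $1,538,850. Sum = $6,517,700.
Difference $6,517,675 − $6,517,700 = −$25 applied to largest metered usage (Unit PH1): Unit PH1 becomes $1,804,425.

Unit 4B: $593,875; Unit 2B: $140,225; Unit PH1: $1,804,425; Unit 1A: $1,329,575; Unit G1: $1,110,725; Unit 5B: $1,538,850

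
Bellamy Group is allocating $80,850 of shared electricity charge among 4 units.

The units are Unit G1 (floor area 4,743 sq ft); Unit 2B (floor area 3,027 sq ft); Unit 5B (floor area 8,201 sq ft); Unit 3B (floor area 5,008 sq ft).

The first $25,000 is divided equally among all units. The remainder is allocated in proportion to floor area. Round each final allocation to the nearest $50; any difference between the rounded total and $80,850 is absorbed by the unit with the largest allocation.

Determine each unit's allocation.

Equal tier: $25,000 ÷ 4 = $6,250 apiece.
Remainder $55,850 by floor area (total 20,979): Unit G1 12,626.75 → $12,650; Unit 2B 8,058.44 → $8,050; Unit 5B 21,832.59 → $21,850; Unit 3B 13,332.23 → $13,350.
Rounding difference −$50 on remainder applied to Unit 5B.
Totals: Unit G1 $6,250 + $12,650 = $18,900; Unit 2B $6,250 + $8,050 = $14,300; Unit 5B $6,250 + $21,800 = $28,050; Unit 3B $6,250 + $13,350 = $19,600.

Unit G1: $18,900 · Unit 2B: $14,300 · Unit 5B: $28,050 · Unit 3B: $19,600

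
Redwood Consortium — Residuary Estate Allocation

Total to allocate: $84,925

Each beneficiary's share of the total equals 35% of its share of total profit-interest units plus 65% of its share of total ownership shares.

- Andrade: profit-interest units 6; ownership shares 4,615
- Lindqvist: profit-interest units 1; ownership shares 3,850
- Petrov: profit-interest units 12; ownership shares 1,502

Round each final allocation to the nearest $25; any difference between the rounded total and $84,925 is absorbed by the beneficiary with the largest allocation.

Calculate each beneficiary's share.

Andrade: $34,950; Lindqvist: $22,875; Petrov: $27,100

Totals — profit-interest units 19, ownership shares 9,967.
Composite weights (35% profit-interest units + 65% ownership shares): Andrade 0.4115; Lindqvist 0.2695; Petrov 0.3190.
Raw shares: Andrade 34,946.17; Lindqvist 22,887.25; Petrov 27,091.57.
At nearest $25: Andrade $34,950; Lindqvist $22,875; Petrov $27,100. Sum = $84,925.
Sum already equals the total — no adjustment.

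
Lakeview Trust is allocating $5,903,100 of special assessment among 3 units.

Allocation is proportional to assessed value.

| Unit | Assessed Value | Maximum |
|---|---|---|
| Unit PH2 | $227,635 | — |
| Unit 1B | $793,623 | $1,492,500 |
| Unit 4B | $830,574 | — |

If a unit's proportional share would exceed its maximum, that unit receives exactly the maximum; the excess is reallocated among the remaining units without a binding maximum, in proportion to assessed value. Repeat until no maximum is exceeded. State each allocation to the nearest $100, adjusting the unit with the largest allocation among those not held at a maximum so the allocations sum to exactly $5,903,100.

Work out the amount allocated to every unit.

Unit PH2: $948,800; Unit 1B: $1,492,500; Unit 4B: $3,461,800

Total assessed value = 1,851,832.
Unconstrained shares: Unit PH2 725,633.95; Unit 1B 2,529,838.52; Unit 4B 2,647,627.53.
Held at cap: Unit 1B ($1,492,500); residual $4,410,600 reallocated over remaining assessed value 1,058,209.
Shares after redistribution: Unit PH2 948,779.43 → $948,800; Unit 4B 3,461,820.57 → $3,461,800.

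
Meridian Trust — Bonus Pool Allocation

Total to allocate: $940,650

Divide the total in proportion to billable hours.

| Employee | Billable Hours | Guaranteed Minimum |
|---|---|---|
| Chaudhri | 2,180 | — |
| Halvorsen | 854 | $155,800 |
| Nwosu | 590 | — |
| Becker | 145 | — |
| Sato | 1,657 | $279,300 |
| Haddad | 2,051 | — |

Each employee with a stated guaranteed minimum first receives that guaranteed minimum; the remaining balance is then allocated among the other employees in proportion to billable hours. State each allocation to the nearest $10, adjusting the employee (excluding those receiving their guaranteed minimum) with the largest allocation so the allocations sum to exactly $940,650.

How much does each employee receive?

Chaudhri: $221,930 | Halvorsen: $155,800 | Nwosu: $60,060 | Becker: $14,760 | Sato: $279,300 | Haddad: $208,800

Fund the minimums — Halvorsen $155,800; Sato $279,300. Remaining pool $505,550.
Remaining pool split over remaining billable hours 4,966: Chaudhri 221,928.92 → $221,930; Nwosu 60,063.33 → $60,060; Becker 14,761.33 → $14,760; Haddad 208,796.43 → $208,800.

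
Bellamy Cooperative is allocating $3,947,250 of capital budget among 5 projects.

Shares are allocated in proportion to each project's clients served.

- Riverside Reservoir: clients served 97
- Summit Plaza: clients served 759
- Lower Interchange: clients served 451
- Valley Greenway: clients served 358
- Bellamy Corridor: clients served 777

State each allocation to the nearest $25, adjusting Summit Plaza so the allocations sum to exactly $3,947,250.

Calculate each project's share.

Clients served total: 2,442.
Raw shares: Riverside Reservoir 97/2,442 × $3,947,250 = 156,790.85; Summit Plaza 759/2,442 × $3,947,250 = 1,226,847.97; Lower Interchange 451/2,442 × $3,947,250 = 728,996.62; Valley Greenway 358/2,442 × $3,947,250 = 578,671.38; Bellamy Corridor 777/2,442 × $3,947,250 = 1,255,943.18.
After rounding ($25): Riverside Reservoir $156,800; Summit Plaza $1,226,850; Lower Interchange $729,000; Valley Greenway $578,675; Bellamy Corridor $1,255,950. Sum = $3,947,275.
Difference $3,947,250 − $3,947,275 = −$25 applied to Summit Plaza: Summit Plaza becomes $1,226,825.

Riverside Reservoir: $156,800 · Summit Plaza: $1,226,825 · Lower Interchange: $729,000 · Valley Greenway: $578,675 · Bellamy Corridor: $1,255,950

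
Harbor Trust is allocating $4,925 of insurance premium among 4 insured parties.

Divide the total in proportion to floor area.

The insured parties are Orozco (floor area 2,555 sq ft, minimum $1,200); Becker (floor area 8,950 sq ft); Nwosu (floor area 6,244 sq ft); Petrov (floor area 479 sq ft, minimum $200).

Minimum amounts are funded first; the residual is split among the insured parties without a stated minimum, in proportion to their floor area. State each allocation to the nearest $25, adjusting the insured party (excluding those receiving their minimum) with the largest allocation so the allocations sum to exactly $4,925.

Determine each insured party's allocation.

Orozco: $1,200 | Becker: $2,075 | Nwosu: $1,450 | Petrov: $200

Guaranteed amounts: Orozco $1,200; Petrov $200. Remaining pool $3,525.
Remaining pool split over remaining floor area 15,194: Becker 2,076.40 → $2,075; Nwosu 1,448.60 → $1,450.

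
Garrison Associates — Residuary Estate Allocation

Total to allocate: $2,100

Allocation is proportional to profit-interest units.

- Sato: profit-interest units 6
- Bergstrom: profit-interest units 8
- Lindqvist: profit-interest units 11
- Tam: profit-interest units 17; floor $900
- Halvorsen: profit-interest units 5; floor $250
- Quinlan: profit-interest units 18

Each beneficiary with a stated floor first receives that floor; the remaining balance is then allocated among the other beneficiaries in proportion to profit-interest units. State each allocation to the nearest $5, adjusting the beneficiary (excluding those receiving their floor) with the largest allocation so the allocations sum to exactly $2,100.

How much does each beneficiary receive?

Sato: $135 · Bergstrom: $175 · Lindqvist: $245 · Tam: $900 · Halvorsen: $250 · Quinlan: $395

Fund the minimums — Tam $900; Halvorsen $250. Balance $950.
Balance split over remaining profit-interest units 43: Sato 132.56 → $135; Bergstrom 176.74 → $175; Lindqvist 243.02 → $245; Quinlan 397.67 → $400.
Rounding difference −$5 applied to Quinlan → $395.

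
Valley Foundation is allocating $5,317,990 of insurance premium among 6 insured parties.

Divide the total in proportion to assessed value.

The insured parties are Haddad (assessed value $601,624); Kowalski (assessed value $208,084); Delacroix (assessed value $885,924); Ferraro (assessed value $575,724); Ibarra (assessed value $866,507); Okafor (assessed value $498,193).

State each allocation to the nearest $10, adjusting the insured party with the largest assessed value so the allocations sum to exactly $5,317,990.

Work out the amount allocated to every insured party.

Haddad: $879,920 | Kowalski: $304,340 | Delacroix: $1,295,720 | Ferraro: $842,040 | Ibarra: $1,267,330 | Okafor: $728,640

Combined assessed value = 3,636,056.
Pro-rata amounts: Haddad 601,624/3,636,056 × $5,317,990 = 879,917.81; Kowalski 208,084/3,636,056 × $5,317,990 = 304,337.62; Delacroix 885,924/3,636,056 × $5,317,990 = 1,295,726.74; Ferraro 575,724/3,636,056 × $5,317,990 = 842,037.22; Ibarra 866,507/3,636,056 × $5,317,990 = 1,267,328.00; Okafor 498,193/3,636,056 × $5,317,990 = 728,642.63.
Rounded to nearest $10: Haddad $879,920; Kowalski $304,340; Delacroix $1,295,730; Ferraro $842,040; Ibarra $1,267,330; Okafor $728,640. Sum = $5,318,000.
Difference $5,317,990 − $5,318,000 = −$10 applied to largest assessed value (Delacroix): Delacroix becomes $1,295,720.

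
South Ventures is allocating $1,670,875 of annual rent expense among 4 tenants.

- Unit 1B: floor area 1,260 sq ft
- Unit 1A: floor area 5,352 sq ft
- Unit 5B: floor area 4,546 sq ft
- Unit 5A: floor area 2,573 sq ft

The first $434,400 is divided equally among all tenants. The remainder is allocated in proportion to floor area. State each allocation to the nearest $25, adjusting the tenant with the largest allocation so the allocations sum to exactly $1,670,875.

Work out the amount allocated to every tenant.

Unit 1B: $222,075 | Unit 1A: $590,525 | Unit 5B: $517,975 | Unit 5A: $340,300

$434,400 shared equally gives $108,600 per tenant.
Remainder $1,236,475 by floor area (total 13,731): Unit 1B 113,462.86 → $113,475; Unit 1A 481,947.00 → $481,950; Unit 5B 409,366.79 → $409,375; Unit 5A 231,698.36 → $231,700.
Rounding difference −$25 on remainder applied to Unit 1A.
Totals: Unit 1B $108,600 + $113,475 = $222,075; Unit 1A $108,600 + $481,925 = $590,525; Unit 5B $108,600 + $409,375 = $517,975; Unit 5A $108,600 + $231,700 = $340,300.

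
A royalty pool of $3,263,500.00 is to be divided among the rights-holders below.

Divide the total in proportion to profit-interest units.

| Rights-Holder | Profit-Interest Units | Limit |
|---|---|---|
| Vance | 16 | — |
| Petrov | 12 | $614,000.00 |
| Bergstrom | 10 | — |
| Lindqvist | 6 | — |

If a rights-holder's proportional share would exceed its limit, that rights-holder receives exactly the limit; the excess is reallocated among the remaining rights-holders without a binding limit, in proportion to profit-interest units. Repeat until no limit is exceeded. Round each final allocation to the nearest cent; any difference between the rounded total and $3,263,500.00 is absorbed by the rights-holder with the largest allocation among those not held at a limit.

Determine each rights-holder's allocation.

Total profit-interest units = 44.
Pro-rata shares before constraints: Vance 1,186,727.2727; Petrov 890,045.4545; Bergstrom 741,704.5455; Lindqvist 445,022.7273.
Held at cap: Petrov ($614,000.00); remaining pool $2,649,500.00 reallocated over remaining profit-interest units 32.
Remaining shares: Vance 1,324,750.0000 → $1,324,750.00; Bergstrom 827,968.7500 → $827,968.75; Lindqvist 496,781.2500 → $496,781.25.

Vance: $1,324,750.00 · Petrov: $614,000.00 · Bergstrom: $827,968.75 · Lindqvist: $496,781.25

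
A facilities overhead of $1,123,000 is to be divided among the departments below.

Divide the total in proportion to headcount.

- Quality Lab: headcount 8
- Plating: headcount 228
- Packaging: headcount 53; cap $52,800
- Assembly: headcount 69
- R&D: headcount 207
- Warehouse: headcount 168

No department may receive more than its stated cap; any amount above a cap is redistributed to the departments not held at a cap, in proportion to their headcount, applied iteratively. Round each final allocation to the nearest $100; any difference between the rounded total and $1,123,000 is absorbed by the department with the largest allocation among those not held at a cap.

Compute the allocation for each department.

Sum of headcount: 733.
Unconstrained shares: Quality Lab 12,256.48; Plating 349,309.69; Packaging 81,199.18; Assembly 105,712.14; R&D 317,136.43; Warehouse 257,386.08.
Cap binds for Packaging ($52,800); residual $1,070,200 reallocated over remaining headcount 680.
Remaining shares: Quality Lab 12,590.59 → $12,600; Plating 358,831.76 → $358,800; Assembly 108,593.82 → $108,600; R&D 325,781.47 → $325,800; Warehouse 264,402.35 → $264,400.

Quality Lab: $12,600 | Plating: $358,800 | Packaging: $52,800 | Assembly: $108,600 | R&D: $325,800 | Warehouse: $264,400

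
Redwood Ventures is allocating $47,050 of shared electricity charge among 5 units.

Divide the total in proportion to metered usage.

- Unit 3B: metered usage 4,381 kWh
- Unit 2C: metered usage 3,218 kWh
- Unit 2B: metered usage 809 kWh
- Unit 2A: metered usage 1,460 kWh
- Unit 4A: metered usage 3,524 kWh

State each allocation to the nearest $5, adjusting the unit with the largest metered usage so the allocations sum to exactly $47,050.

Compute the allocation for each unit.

Unit 3B: $15,395 | Unit 2C: $11,305 | Unit 2B: $2,840 | Unit 2A: $5,130 | Unit 4A: $12,380

Metered usage total: 13,392.
Proportional shares: Unit 3B 4,381/13,392 × $47,050 = 15,391.73; Unit 2C 3,218/13,392 × $47,050 = 11,305.77; Unit 2B 809/13,392 × $47,050 = 2,842.25; Unit 2A 1,460/13,392 × $47,050 = 5,129.41; Unit 4A 3,524/13,392 × $47,050 = 12,380.84.
At nearest $5: Unit 3B $15,390; Unit 2C $11,305; Unit 2B $2,840; Unit 2A $5,130; Unit 4A $12,380. Sum = $47,045.
Difference $47,050 − $47,045 = +$5 applied to largest metered usage (Unit 3B): Unit 3B becomes $15,395.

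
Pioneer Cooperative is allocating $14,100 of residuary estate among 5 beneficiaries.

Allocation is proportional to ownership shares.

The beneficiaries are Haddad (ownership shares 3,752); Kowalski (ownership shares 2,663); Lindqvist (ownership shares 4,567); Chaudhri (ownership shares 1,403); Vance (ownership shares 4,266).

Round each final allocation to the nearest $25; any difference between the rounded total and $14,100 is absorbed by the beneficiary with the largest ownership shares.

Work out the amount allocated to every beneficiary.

Ownership shares total: 3,752 + 2,663 + 4,567 + 1,403 + 4,266 = 16,651.
Unrounded shares: Haddad 3,177.18; Kowalski 2,255.02; Lindqvist 3,867.32; Chaudhri 1,188.05; Vance 3,612.43.
After rounding ($25): Haddad $3,175; Kowalski $2,250; Lindqvist $3,875; Chaudhri $1,200; Vance $3,600. Sum = $14,100.
Rounded total matches; no reconciliation needed.

Haddad: $3,175 | Kowalski: $2,250 | Lindqvist: $3,875 | Chaudhri: $1,200 | Vance: $3,600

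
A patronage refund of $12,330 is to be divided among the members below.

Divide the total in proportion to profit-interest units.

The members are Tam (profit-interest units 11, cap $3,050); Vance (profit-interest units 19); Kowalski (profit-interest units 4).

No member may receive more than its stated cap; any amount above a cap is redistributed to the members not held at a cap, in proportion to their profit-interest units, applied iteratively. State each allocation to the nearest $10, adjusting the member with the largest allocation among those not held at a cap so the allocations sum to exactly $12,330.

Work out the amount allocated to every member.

Sum of profit-interest units: 34.
Proportional shares (ignoring caps): Tam 3,989.12; Vance 6,890.29; Kowalski 1,450.59.
Held at cap: Tam ($3,050); residual $9,280 reallocated over remaining profit-interest units 23.
Remaining shares: Vance 7,666.09 → $7,670; Kowalski 1,613.91 → $1,610.

Tam: $3,050; Vance: $7,670; Kowalski: $1,610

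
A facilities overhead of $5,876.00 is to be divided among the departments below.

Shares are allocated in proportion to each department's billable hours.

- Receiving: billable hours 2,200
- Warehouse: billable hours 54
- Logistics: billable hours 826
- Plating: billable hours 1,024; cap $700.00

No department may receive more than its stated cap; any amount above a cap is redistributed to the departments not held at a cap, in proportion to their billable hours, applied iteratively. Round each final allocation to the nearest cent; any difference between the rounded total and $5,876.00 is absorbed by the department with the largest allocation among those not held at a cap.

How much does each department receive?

Total billable hours = 4,104.
Proportional shares (ignoring caps): Receiving 3,149.9025; Warehouse 77.3158; Logistics 1,182.6452; Plating 1,466.1365.
Cap binds for Plating ($700.00); remaining pool $5,176.00 reallocated over remaining billable hours 3,080.
Redistributed shares: Receiving 3,697.1429 → $3,697.14; Warehouse 90.7481 → $90.75; Logistics 1,388.1091 → $1,388.11.

Receiving: $3,697.14; Warehouse: $90.75; Logistics: $1,388.11; Plating: $700.00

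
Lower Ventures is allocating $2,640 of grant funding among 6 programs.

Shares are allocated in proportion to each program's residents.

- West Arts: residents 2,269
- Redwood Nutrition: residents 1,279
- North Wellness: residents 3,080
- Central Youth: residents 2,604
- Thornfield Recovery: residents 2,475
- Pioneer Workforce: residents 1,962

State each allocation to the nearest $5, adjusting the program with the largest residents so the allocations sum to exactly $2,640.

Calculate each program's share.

West Arts: $440; Redwood Nutrition: $245; North Wellness: $590; Central Youth: $505; Thornfield Recovery: $480; Pioneer Workforce: $380

Total residents = 13,669.
Raw shares: West Arts 2,269/13,669 × $2,640 = 438.23; Redwood Nutrition 1,279/13,669 × $2,640 = 247.02; North Wellness 3,080/13,669 × $2,640 = 594.86; Central Youth 2,604/13,669 × $2,640 = 502.93; Thornfield Recovery 2,475/13,669 × $2,640 = 478.02; Pioneer Workforce 1,962/13,669 × $2,640 = 378.94.
At nearest $5: West Arts $440; Redwood Nutrition $245; North Wellness $595; Central Youth $505; Thornfield Recovery $480; Pioneer Workforce $380. Sum = $2,645.
Difference $2,640 − $2,645 = −$5 applied to largest residents (North Wellness): North Wellness becomes $590.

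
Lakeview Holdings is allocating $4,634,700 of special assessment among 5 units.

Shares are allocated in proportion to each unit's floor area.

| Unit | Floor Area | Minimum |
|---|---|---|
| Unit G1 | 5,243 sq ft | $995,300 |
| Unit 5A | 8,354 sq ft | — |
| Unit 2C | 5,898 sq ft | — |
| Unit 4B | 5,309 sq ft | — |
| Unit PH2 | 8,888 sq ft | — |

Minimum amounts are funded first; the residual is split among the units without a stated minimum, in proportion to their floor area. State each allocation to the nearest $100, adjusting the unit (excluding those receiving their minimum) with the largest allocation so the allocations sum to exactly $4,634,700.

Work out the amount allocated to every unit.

Minimums first: Unit G1 $995,300. Remaining pool $3,639,400.
Remaining pool split over remaining floor area 28,449: Unit 5A 1,068,703.56 → $1,068,700; Unit 2C 754,514.44 → $754,500; Unit 4B 679,165.33 → $679,200; Unit PH2 1,137,016.67 → $1,137,000.

Unit G1: $995,300 | Unit 5A: $1,068,700 | Unit 2C: $754,500 | Unit 4B: $679,200 | Unit PH2: $1,137,000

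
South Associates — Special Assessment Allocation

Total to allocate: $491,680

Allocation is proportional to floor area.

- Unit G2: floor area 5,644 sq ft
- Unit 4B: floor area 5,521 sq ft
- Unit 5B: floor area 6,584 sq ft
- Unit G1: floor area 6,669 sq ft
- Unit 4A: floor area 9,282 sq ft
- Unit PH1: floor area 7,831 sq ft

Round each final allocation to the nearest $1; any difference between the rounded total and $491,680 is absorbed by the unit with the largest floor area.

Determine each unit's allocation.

Sum of floor area: 41,531.
Raw shares: Unit G2 5,644/41,531 × $491,680 = 66,818.57; Unit 4B 5,521/41,531 × $491,680 = 65,362.39; Unit 5B 6,584/41,531 × $491,680 = 77,947.10; Unit G1 6,669/41,531 × $491,680 = 78,953.41; Unit 4A 9,282/41,531 × $491,680 = 109,888.37; Unit PH1 7,831/41,531 × $491,680 = 92,710.17.
After rounding ($1): Unit G2 $66,819; Unit 4B $65,362; Unit 5B $77,947; Unit G1 $78,953; Unit 4A $109,888; Unit PH1 $92,710. Sum = $491,679.
Difference $491,680 − $491,679 = +$1 applied to largest floor area (Unit 4A): Unit 4A becomes $109,889.

Unit G2: $66,819; Unit 4B: $65,362; Unit 5B: $77,947; Unit G1: $78,953; Unit 4A: $109,889; Unit PH1: $92,710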